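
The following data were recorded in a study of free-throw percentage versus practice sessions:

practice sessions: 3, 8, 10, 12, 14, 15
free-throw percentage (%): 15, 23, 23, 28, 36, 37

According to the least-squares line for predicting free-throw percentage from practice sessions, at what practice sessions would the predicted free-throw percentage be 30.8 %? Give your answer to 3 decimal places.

n = 6, Σx = 62, Σy = 162, Σxy = 1854, Σx² = 738
Sxx = Σx² − (Σx)²/n = 738 − 640.666667 = 97.333333
Sxy = Σxy − (Σx)(Σy)/n = 1854 − 1674 = 180
b = Sxy/Sxx = 180/97.333333 = 1.849315
a = ȳ − b·x̄ = 27 − 1.849315·10.333333 = 7.890411
Set a + b·x = 30.8: x = (30.8 − 7.890411) / 1.849315 = 12.388148

12.388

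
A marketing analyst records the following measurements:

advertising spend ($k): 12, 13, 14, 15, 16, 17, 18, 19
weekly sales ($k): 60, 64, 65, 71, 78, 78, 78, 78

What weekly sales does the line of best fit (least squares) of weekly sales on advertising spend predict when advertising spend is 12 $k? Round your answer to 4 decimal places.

61.4167

n = 8, Σx = 124, Σy = 572, Σxy = 8987, Σx² = 1964
Sxx = Σx² − (Σx)²/n = 1964 − 1922 = 42
Sxy = Σxy − (Σx)(Σy)/n = 8987 − 8866 = 121
b = Sxy/Sxx = 121/42 = 2.880952
a = ȳ − b·x̄ = 71.5 − 2.880952·15.5 = 26.845238
ŷ(12) = a + b·12 = 26.845238 + 2.880952·12 = 61.416667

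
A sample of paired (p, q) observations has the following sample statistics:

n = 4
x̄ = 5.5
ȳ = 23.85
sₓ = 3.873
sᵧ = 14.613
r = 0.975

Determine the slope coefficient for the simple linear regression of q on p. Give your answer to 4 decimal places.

b = r · sᵧ/sₓ = 0.975 · 14.613/3.873 = 3.678718

3.6787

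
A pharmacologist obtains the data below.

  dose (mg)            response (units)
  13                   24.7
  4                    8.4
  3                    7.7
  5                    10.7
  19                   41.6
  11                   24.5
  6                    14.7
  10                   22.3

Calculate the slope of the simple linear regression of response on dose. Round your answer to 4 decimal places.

2.0801

n = 8, Σx = 71, Σy = 154.6, Σxy = 1802.4, Σx² = 837
Sxx = Σx² − (Σx)²/n = 837 − 630.125 = 206.875
Sxy = Σxy − (Σx)(Σy)/n = 1802.4 − 1372.075 = 430.325
b = Sxy/Sxx = 430.325/206.875 = 2.080121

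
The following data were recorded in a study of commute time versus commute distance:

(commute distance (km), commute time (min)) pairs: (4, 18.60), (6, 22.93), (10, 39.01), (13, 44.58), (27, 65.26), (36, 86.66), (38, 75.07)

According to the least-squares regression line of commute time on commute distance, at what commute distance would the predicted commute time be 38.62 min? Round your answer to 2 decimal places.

12.57

n = 7, Σx = 134, Σy = 352.11, Σxy = 8916.06, Σx² = 3790
Sxx = Σx² − (Σx)²/n = 3790 − 2565.142857 = 1224.857143
Sxy = Σxy − (Σx)(Σy)/n = 8916.06 − 6740.391429 = 2175.668571
b = Sxy/Sxx = 2175.668571/1224.857143 = 1.776263
a = ȳ − b·x̄ = 50.301429 − 1.776263·19.142857 = 16.298677
Set a + b·x = 38.62: x = (38.62 − 16.298677) / 1.776263 = 12.566451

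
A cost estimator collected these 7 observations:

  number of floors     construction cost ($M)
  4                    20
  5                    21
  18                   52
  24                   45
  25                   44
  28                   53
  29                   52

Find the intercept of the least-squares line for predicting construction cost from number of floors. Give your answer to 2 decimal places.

16.96

n = 7, Σx = 133, Σy = 287, Σxy = 6293, Σx² = 3191
Sxx = Σx² − (Σx)²/n = 3191 − 2527 = 664
Sxy = Σxy − (Σx)(Σy)/n = 6293 − 5453 = 840
b = Sxy/Sxx = 840/664 = 1.265060
a = ȳ − b·x̄ = 41 − 1.265060·19 = 16.963855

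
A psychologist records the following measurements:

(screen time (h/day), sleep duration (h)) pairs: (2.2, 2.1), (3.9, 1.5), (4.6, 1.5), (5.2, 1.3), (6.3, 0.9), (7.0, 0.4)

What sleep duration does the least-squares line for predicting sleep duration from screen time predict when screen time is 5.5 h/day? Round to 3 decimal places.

n = 6, Σx = 29.2, Σy = 7.7, Σxy = 32.6, Σx² = 156.94
Sxx = Σx² − (Σx)²/n = 156.94 − 142.106667 = 14.833333
Sxy = Σxy − (Σx)(Σy)/n = 32.6 − 37.473333 = -4.873333
b = Sxy/Sxx = -4.873333/14.833333 = -0.328539
a = ȳ − b·x̄ = 1.283333 − (-0.328539)·4.866667 = 2.882225
ŷ(5.5) = a + b·5.5 = 2.882225 + (-0.328539)·5.5 = 1.075258

1.075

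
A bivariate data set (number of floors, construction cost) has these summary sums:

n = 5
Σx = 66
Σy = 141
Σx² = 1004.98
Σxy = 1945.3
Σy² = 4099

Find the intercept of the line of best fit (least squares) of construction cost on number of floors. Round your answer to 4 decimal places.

19.9019

Sxx = Σx² − (Σx)²/n = 1004.98 − 871.2 = 133.78
Sxy = Σxy − (Σx)(Σy)/n = 1945.3 − 1861.2 = 84.1
b = Sxy/Sxx = 84.1/133.78 = 0.628644
a = ȳ − b·x̄ = 28.2 − 0.628644·13.2 = 19.901899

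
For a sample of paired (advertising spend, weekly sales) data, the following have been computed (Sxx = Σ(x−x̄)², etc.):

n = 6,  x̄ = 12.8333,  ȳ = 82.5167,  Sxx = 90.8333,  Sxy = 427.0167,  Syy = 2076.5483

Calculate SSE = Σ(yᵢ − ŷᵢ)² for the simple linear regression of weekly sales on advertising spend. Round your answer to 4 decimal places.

b = Sxy/Sxx = 427.0167/90.8333 = 4.701103
SSE = Syy − b·Sxy = 2076.5483 − 4.701103·427.0167 = 69.098806

69.0988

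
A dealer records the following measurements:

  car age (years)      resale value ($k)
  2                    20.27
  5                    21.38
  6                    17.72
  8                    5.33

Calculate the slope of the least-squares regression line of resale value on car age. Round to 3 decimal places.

n = 4, Σx = 21, Σy = 64.7, Σxy = 296.4, Σx² = 129
Sxx = Σx² − (Σx)²/n = 129 − 110.25 = 18.75
Sxy = Σxy − (Σx)(Σy)/n = 296.4 − 339.675 = -43.275
b = Sxy/Sxx = -43.275/18.75 = -2.308

-2.308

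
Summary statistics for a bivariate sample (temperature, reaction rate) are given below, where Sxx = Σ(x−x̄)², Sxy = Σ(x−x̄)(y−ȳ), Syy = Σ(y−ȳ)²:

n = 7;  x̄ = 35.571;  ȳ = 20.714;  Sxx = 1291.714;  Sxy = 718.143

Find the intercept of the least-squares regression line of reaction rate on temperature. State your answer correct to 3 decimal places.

0.938

b = Sxy/Sxx = 718.143/1291.714 = 0.555961
a = ȳ − b·x̄ = 20.714 − 0.555961·35.571 = 0.937900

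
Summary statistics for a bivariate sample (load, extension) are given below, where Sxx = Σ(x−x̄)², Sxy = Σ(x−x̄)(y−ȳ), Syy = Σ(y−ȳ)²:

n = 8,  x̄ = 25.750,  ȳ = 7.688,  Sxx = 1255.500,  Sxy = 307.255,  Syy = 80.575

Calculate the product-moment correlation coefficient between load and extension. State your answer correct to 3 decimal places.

0.966

r = Sxy/√(Sxx·Syy) = 307.255/√(101161.9125) = 307.255/318.059605 = 0.966030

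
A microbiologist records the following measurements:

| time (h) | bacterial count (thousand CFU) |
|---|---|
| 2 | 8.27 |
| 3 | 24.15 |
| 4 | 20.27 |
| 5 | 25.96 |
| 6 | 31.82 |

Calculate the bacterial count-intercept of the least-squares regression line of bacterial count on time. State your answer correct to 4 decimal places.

2.5300

n = 5, Σx = 20, Σy = 110.47, Σxy = 490.79, Σx² = 90
Sxx = Σx² − (Σx)²/n = 90 − 80 = 10
Sxy = Σxy − (Σx)(Σy)/n = 490.79 − 441.88 = 48.91
b = Sxy/Sxx = 48.91/10 = 4.891
a = ȳ − b·x̄ = 22.094 − 4.891·4 = 2.53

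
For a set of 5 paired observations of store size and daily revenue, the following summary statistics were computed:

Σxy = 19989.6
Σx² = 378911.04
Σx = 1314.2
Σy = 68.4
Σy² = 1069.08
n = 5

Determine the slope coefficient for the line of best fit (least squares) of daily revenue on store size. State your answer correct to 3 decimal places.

0.060

Sxx = Σx² − (Σx)²/n = 378911.04 − 345424.328 = 33486.712
Sxy = Σxy − (Σx)(Σy)/n = 19989.6 − 17978.256 = 2011.344
b = Sxy/Sxx = 2011.344/33486.712 = 0.060064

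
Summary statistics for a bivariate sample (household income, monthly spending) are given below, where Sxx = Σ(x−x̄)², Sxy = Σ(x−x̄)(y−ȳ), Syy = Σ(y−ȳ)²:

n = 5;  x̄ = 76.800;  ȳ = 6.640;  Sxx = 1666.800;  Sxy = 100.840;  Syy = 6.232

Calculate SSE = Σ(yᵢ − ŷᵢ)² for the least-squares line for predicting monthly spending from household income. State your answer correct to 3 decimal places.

0.131

b = Sxy/Sxx = 100.84/1666.8 = 0.060499
SSE = Syy − b·Sxy = 6.232 − 0.060499·100.84 = 0.131265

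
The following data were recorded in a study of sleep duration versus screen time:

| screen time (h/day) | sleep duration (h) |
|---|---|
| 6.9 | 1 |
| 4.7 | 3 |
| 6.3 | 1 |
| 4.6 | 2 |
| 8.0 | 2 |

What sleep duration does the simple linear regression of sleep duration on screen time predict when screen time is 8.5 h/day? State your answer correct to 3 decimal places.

n = 5, Σx = 30.5, Σy = 9, Σxy = 52.5, Σx² = 194.55
Sxx = Σx² − (Σx)²/n = 194.55 − 186.05 = 8.5
Sxy = Σxy − (Σx)(Σy)/n = 52.5 − 54.9 = -2.4
b = Sxy/Sxx = -2.4/8.5 = -0.282353
a = ȳ − b·x̄ = 1.8 − (-0.282353)·6.1 = 3.522353
ŷ(8.5) = a + b·8.5 = 3.522353 + (-0.282353)·8.5 = 1.122353

1.122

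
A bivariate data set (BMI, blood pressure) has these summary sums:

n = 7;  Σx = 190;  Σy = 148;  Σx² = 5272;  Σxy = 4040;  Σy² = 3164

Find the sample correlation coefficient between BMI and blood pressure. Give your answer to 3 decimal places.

0.361

Sxx = Σx² − (Σx)²/n = 5272 − 5157.142857 = 114.857143
Sxy = Σxy − (Σx)(Σy)/n = 4040 − 4017.142857 = 22.857143
Syy = Σy² − (Σy)²/n = 3164 − 3129.142857 = 34.857143
r = Sxy/√(Sxx·Syy) = 22.857143/√(4003.591837) = 22.857143/63.273943 = 0.361241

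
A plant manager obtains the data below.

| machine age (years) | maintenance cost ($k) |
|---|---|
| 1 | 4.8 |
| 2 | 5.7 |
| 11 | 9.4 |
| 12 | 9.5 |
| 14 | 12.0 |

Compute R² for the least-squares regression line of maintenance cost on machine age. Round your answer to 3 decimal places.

0.960

n = 5, Σx = 40, Σy = 41.4, Σxy = 401.6, Σx² = 466, Σy² = 378.14
Sxx = Σx² − (Σx)²/n = 466 − 320 = 146
Sxy = Σxy − (Σx)(Σy)/n = 401.6 − 331.2 = 70.4
Syy = Σy² − (Σy)²/n = 378.14 − 342.792 = 35.348
R² = Sxy²/(Sxx·Syy) = (70.4)²/(146·35.348) = 0.960346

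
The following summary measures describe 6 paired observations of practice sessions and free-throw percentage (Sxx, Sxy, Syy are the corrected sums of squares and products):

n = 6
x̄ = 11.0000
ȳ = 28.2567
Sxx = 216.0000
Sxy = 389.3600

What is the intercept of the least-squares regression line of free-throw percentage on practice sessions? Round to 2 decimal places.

b = Sxy/Sxx = 389.36/216 = 1.802593
a = ȳ − b·x̄ = 28.2567 − 1.802593·11 = 8.428181

8.43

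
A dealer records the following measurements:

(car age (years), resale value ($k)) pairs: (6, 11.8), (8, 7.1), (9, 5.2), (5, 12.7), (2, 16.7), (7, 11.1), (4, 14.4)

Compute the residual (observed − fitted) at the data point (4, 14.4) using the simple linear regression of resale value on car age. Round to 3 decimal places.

0.125

n = 7, Σx = 41, Σy = 79, Σxy = 406.6, Σx² = 275
Sxx = Σx² − (Σx)²/n = 275 − 240.142857 = 34.857143
Sxy = Σxy − (Σx)(Σy)/n = 406.6 − 462.714286 = -56.114286
b = Sxy/Sxx = -56.114286/34.857143 = -1.609836
a = ȳ − b·x̄ = 11.285714 − (-1.609836)·5.857143 = 20.714754
ŷ(4) = 20.714754 + (-1.609836)·4 = 14.275410
residual = y − ŷ = 14.4 − 14.275410 = 0.124590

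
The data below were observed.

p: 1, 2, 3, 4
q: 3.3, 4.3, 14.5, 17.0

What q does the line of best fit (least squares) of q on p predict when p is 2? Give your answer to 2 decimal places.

n = 4, Σx = 10, Σy = 39.1, Σxy = 123.4, Σx² = 30
Sxx = Σx² − (Σx)²/n = 30 − 25 = 5
Sxy = Σxy − (Σx)(Σy)/n = 123.4 − 97.75 = 25.65
b = Sxy/Sxx = 25.65/5 = 5.13
a = ȳ − b·x̄ = 9.775 − 5.13·2.5 = -3.05
ŷ(2) = a + b·2 = -3.05 + 5.13·2 = 7.21

7.21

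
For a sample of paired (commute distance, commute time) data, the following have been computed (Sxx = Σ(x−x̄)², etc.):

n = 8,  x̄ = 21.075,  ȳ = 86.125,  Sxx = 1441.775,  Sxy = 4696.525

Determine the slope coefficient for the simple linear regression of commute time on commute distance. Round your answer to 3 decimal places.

b = Sxy/Sxx = 4696.525/1441.775 = 3.257460

3.257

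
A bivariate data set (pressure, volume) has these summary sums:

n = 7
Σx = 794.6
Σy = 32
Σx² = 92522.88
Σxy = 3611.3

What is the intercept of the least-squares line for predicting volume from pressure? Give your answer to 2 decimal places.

5.60

Sxx = Σx² − (Σx)²/n = 92522.88 − 90198.451429 = 2324.428571
Sxy = Σxy − (Σx)(Σy)/n = 3611.3 − 3632.457143 = -21.157143
b = Sxy/Sxx = -21.157143/2324.428571 = -0.009102
a = ȳ − b·x̄ = 4.571429 − (-0.009102)·113.514286 = 5.604645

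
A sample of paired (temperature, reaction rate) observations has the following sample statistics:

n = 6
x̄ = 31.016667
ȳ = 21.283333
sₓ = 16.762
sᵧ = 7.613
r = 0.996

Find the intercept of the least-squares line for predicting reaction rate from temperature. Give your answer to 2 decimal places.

7.25

b = r · sᵧ/sₓ = 0.996 · 7.613/16.762 = 0.452365
a = ȳ − b·x̄ = 21.283333 − 0.452365·31.016667 = 7.252468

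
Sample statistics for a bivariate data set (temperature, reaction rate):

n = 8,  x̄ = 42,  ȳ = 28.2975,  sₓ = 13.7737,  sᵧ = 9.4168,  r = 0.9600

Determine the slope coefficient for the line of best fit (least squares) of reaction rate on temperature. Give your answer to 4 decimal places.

b = r · sᵧ/sₓ = 0.96 · 9.4168/13.7737 = 0.656333

0.6563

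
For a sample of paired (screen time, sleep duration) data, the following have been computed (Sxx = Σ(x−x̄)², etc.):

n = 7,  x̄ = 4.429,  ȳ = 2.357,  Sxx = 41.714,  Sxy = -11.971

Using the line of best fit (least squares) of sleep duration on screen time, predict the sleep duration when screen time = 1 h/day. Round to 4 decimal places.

b = Sxy/Sxx = -11.971/41.714 = -0.286978
a = ȳ − b·x̄ = 2.357 − (-0.286978)·4.429 = 3.628026
ŷ(1) = a + b·1 = 3.628026 + (-0.286978)·1 = 3.341048

3.3410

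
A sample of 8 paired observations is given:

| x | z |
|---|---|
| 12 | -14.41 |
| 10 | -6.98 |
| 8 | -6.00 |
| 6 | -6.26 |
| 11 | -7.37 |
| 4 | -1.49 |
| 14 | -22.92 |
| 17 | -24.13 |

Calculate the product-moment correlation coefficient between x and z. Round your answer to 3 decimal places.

-0.918

n = 8, Σx = 82, Σy = -89.56, Σxy = -1146.4, Σx² = 966, Σy² = 1495.6764
Sxx = Σx² − (Σx)²/n = 966 − 840.5 = 125.5
Sxy = Σxy − (Σx)(Σy)/n = -1146.4 − (-917.99) = -228.41
Syy = Σy² − (Σy)²/n = 1495.6764 − 1002.6242 = 493.0522
r = Sxy/√(Sxx·Syy) = -228.41/√(61878.0511) = -228.41/248.752992 = -0.918220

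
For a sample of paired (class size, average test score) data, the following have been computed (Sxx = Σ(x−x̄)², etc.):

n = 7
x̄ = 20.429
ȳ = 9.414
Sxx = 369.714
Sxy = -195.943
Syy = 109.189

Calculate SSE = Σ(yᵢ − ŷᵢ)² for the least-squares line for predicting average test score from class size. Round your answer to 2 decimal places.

b = Sxy/Sxx = -195.943/369.714 = -0.529985
SSE = Syy − b·Sxy = 109.189 − (-0.529985)·(-195.943) = 5.342083

5.34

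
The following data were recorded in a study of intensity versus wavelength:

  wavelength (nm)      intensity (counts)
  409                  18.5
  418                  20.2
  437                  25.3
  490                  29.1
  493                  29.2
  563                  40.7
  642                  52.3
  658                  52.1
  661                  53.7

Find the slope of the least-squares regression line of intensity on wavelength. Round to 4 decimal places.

n = 9, Σx = 4771, Σy = 321.1, Σxy = 181989, Σx² = 2615141
Sxx = Σx² − (Σx)²/n = 2615141 − 2529160.111111 = 85980.888889
Sxy = Σxy − (Σx)(Σy)/n = 181989 − 170218.677778 = 11770.322222
b = Sxy/Sxx = 11770.322222/85980.888889 = 0.136895

0.1369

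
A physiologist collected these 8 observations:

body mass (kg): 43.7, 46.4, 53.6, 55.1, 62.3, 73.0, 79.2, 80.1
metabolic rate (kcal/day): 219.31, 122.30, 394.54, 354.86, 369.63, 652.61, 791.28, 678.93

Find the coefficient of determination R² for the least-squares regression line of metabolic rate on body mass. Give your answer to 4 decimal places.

0.9171

n = 8, Σx = 493.4, Σy = 3583.46, Σxy = 243678.845, Σx² = 31870.56, Σy² = 1994237.7296
Sxx = Σx² − (Σx)²/n = 31870.56 − 30430.445 = 1440.115
Sxy = Σxy − (Σx)(Σy)/n = 243678.845 − 221009.8955 = 22668.9495
Syy = Σy² − (Σy)²/n = 1994237.7296 − 1605148.19645 = 389089.53315
R² = Sxy²/(Sxx·Syy) = (22668.9495)²/(1440.115·389089.53315) = 0.917099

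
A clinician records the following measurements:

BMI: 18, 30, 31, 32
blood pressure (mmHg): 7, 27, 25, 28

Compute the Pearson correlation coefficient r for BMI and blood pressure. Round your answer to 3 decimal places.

0.989

n = 4, Σx = 111, Σy = 87, Σxy = 2607, Σx² = 3209, Σy² = 2187
Sxx = Σx² − (Σx)²/n = 3209 − 3080.25 = 128.75
Sxy = Σxy − (Σx)(Σy)/n = 2607 − 2414.25 = 192.75
Syy = Σy² − (Σy)²/n = 2187 − 1892.25 = 294.75
r = Sxy/√(Sxx·Syy) = 192.75/√(37949.0625) = 192.75/194.805191 = 0.989450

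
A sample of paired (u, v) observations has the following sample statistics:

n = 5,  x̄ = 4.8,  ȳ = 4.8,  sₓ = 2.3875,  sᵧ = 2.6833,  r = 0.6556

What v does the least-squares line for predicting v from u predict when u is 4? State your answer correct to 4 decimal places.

b = r · sᵧ/sₓ = 0.6556 · 2.6833/2.3875 = 0.736826
a = ȳ − b·x̄ = 4.8 − 0.736826·4.8 = 1.263236
ŷ(4) = a + b·4 = 1.263236 + 0.736826·4 = 4.210539

4.2105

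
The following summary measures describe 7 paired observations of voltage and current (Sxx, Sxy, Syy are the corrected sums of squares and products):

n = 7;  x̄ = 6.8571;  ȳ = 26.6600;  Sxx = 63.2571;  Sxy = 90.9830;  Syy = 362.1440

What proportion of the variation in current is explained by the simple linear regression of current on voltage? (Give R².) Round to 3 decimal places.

R² = Sxy²/(Sxx·Syy) = (90.983)²/(63.2571·362.144) = 0.361352

0.361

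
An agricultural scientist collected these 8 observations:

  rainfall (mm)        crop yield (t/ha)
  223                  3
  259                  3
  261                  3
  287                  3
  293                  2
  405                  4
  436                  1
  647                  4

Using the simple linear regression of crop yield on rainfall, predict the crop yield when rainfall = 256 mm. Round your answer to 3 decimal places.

2.710

n = 8, Σx = 2811, Σy = 23, Σxy = 8320, Σx² = 1125879
Sxx = Σx² − (Σx)²/n = 1125879 − 987715.125 = 138163.875
Sxy = Σxy − (Σx)(Σy)/n = 8320 − 8081.625 = 238.375
b = Sxy/Sxx = 238.375/138163.875 = 0.001725
a = ȳ − b·x̄ = 2.875 − 0.001725·351.375 = 2.268771
ŷ(256) = a + b·256 = 2.268771 + 0.001725·256 = 2.710449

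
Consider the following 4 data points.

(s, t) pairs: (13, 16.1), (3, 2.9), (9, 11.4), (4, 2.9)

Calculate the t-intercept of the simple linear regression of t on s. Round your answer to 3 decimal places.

-1.839

n = 4, Σx = 29, Σy = 33.3, Σxy = 332.2, Σx² = 275
Sxx = Σx² − (Σx)²/n = 275 − 210.25 = 64.75
Sxy = Σxy − (Σx)(Σy)/n = 332.2 − 241.425 = 90.775
b = Sxy/Sxx = 90.775/64.75 = 1.401931
a = ȳ − b·x̄ = 8.325 − 1.401931·7.25 = -1.838996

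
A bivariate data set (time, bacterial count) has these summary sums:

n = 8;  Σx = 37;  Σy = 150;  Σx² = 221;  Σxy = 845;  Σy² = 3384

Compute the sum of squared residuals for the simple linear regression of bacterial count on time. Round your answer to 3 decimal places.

Sxx = Σx² − (Σx)²/n = 221 − 171.125 = 49.875
Sxy = Σxy − (Σx)(Σy)/n = 845 − 693.75 = 151.25
Syy = Σy² − (Σy)²/n = 3384 − 2812.5 = 571.5
b = Sxy/Sxx = 151.25/49.875 = 3.032581
SSE = Syy − b·Sxy = 571.5 − 3.032581·151.25 = 112.822055

112.822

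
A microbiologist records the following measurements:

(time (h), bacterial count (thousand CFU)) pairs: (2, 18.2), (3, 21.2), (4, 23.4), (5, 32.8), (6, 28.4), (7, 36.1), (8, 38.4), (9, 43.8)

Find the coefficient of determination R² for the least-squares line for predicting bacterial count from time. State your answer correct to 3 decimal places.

n = 8, Σx = 44, Σy = 242.3, Σxy = 1482.1, Σx² = 284, Σy² = 7906.85
Sxx = Σx² − (Σx)²/n = 284 − 242 = 42
Sxy = Σxy − (Σx)(Σy)/n = 1482.1 − 1332.65 = 149.45
Syy = Σy² − (Σy)²/n = 7906.85 − 7338.66125 = 568.18875
R² = Sxy²/(Sxx·Syy) = (149.45)²/(42·568.18875) = 0.935944

0.936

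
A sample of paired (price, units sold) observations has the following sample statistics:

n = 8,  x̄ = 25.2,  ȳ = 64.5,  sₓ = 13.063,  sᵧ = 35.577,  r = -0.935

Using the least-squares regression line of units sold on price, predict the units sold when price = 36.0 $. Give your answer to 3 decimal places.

b = r · sᵧ/sₓ = -0.935 · 35.577/13.063 = -2.546467
a = ȳ − b·x̄ = 64.5 − (-2.546467)·25.2 = 128.670962
ŷ(36.0) = a + b·36.0 = 128.670962 + (-2.546467)·36 = 36.998159

36.998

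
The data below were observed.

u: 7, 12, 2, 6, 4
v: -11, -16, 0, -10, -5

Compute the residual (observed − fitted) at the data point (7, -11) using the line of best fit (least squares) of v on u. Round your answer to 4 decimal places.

n = 5, Σx = 31, Σy = -42, Σxy = -349, Σx² = 249
Sxx = Σx² − (Σx)²/n = 249 − 192.2 = 56.8
Sxy = Σxy − (Σx)(Σy)/n = -349 − (-260.4) = -88.6
b = Sxy/Sxx = -88.6/56.8 = -1.559859
a = ȳ − b·x̄ = -8.4 − (-1.559859)·6.2 = 1.271127
ŷ(7) = 1.271127 + (-1.559859)·7 = -9.647887
residual = y − ŷ = -11 − (-9.647887) = -1.352113

-1.3521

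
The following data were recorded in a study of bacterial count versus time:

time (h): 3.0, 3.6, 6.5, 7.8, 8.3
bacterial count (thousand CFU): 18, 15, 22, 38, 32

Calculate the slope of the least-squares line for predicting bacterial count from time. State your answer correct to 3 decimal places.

3.545

n = 5, Σx = 29.2, Σy = 125, Σxy = 813, Σx² = 193.94
Sxx = Σx² − (Σx)²/n = 193.94 − 170.528 = 23.412
Sxy = Σxy − (Σx)(Σy)/n = 813 − 730 = 83
b = Sxy/Sxx = 83/23.412 = 3.545191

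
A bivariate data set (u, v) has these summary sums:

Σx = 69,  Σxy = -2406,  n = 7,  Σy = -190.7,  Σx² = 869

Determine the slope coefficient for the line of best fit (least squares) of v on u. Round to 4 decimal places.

Sxx = Σx² − (Σx)²/n = 869 − 680.142857 = 188.857143
Sxy = Σxy − (Σx)(Σy)/n = -2406 − (-1879.757143) = -526.242857
b = Sxy/Sxx = -526.242857/188.857143 = -2.786460

-2.7865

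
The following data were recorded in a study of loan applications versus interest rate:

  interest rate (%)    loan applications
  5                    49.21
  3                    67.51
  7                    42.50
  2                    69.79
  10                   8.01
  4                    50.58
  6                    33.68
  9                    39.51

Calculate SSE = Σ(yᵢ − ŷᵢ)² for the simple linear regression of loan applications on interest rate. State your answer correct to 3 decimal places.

510.816

n = 8, Σx = 46, Σy = 360.79, Σxy = 1725.75, Σx² = 320, Σy² = 18973.9973
Sxx = Σx² − (Σx)²/n = 320 − 264.5 = 55.5
Sxy = Σxy − (Σx)(Σy)/n = 1725.75 − 2074.5425 = -348.7925
Syy = Σy² − (Σy)²/n = 18973.9973 − 16271.178013 = 2702.819287
b = Sxy/Sxx = -348.7925/55.5 = -6.284550
SSE = Syy − b·Sxy = 2702.819287 − (-6.284550)·(-348.7925) = 510.815539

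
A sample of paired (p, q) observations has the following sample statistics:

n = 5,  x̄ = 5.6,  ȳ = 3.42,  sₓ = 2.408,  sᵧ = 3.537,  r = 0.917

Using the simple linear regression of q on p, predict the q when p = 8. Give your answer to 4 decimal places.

6.6527

b = r · sᵧ/sₓ = 0.917 · 3.537/2.408 = 1.346939
a = ȳ − b·x̄ = 3.42 − 1.346939·5.6 = -4.122858
ŷ(8) = a + b·8 = -4.122858 + 1.346939·8 = 6.652653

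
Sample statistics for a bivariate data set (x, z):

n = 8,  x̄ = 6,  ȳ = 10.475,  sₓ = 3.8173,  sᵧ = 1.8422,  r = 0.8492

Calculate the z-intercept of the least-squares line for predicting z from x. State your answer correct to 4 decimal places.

8.0161

b = r · sᵧ/sₓ = 0.8492 · 1.8422/3.8173 = 0.409817
a = ȳ − b·x̄ = 10.475 − 0.409817·6 = 8.016095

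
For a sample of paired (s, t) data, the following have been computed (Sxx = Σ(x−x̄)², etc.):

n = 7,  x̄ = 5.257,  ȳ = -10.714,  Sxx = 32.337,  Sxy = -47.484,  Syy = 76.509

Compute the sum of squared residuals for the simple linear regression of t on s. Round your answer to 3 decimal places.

b = Sxy/Sxx = -47.484/32.337 = -1.468411
SSE = Syy − b·Sxy = 76.509 − (-1.468411)·(-47.484) = 6.782982

6.783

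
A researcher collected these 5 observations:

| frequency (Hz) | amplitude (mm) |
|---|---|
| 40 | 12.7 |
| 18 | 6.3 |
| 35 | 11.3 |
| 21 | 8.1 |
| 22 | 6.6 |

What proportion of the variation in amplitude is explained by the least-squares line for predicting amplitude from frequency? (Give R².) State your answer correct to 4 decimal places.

n = 5, Σx = 136, Σy = 45, Σxy = 1332.2, Σx² = 4074, Σy² = 437.84
Sxx = Σx² − (Σx)²/n = 4074 − 3699.2 = 374.8
Sxy = Σxy − (Σx)(Σy)/n = 1332.2 − 1224 = 108.2
Syy = Σy² − (Σy)²/n = 437.84 − 405 = 32.84
R² = Sxy²/(Sxx·Syy) = (108.2)²/(374.8·32.84) = 0.951156

0.9512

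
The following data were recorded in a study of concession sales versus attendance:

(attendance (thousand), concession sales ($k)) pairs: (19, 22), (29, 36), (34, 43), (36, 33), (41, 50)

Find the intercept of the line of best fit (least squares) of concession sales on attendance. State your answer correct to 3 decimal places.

1.350

n = 5, Σx = 159, Σy = 184, Σxy = 6162, Σx² = 5335
Sxx = Σx² − (Σx)²/n = 5335 − 5056.2 = 278.8
Sxy = Σxy − (Σx)(Σy)/n = 6162 − 5851.2 = 310.8
b = Sxy/Sxx = 310.8/278.8 = 1.114778
a = ȳ − b·x̄ = 36.8 − 1.114778·31.8 = 1.350072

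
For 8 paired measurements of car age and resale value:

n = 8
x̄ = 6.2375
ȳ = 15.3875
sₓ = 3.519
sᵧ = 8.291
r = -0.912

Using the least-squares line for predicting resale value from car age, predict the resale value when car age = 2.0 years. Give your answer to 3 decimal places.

b = r · sᵧ/sₓ = -0.912 · 8.291/3.519 = -2.148733
a = ȳ − b·x̄ = 15.3875 − (-2.148733)·6.2375 = 28.790223
ŷ(2.0) = a + b·2.0 = 28.790223 + (-2.148733)·2 = 24.492757

24.493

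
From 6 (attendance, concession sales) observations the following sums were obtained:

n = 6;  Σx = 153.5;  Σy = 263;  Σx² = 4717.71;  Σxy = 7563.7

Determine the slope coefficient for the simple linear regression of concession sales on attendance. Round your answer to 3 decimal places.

1.056

Sxx = Σx² − (Σx)²/n = 4717.71 − 3927.041667 = 790.668333
Sxy = Σxy − (Σx)(Σy)/n = 7563.7 − 6728.416667 = 835.283333
b = Sxy/Sxx = 835.283333/790.668333 = 1.056427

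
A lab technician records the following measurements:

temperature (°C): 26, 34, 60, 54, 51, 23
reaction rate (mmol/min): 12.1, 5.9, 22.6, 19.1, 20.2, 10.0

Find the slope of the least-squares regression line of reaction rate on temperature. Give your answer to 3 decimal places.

0.364

n = 6, Σx = 248, Σy = 89.9, Σxy = 4162.8, Σx² = 11478
Sxx = Σx² − (Σx)²/n = 11478 − 10250.666667 = 1227.333333
Sxy = Σxy − (Σx)(Σy)/n = 4162.8 − 3715.866667 = 446.933333
b = Sxy/Sxx = 446.933333/1227.333333 = 0.364150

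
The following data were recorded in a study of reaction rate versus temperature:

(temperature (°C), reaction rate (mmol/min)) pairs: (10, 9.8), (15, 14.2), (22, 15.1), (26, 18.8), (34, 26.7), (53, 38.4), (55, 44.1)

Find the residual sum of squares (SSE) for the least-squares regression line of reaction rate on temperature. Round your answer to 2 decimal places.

22.27

n = 7, Σx = 215, Σy = 167.1, Σxy = 6500.5, Σx² = 8475, Σy² = 5011.39
Sxx = Σx² − (Σx)²/n = 8475 − 6603.571429 = 1871.428571
Sxy = Σxy − (Σx)(Σy)/n = 6500.5 − 5132.357143 = 1368.142857
Syy = Σy² − (Σy)²/n = 5011.39 − 3988.915714 = 1022.474286
b = Sxy/Sxx = 1368.142857/1871.428571 = 0.731069
SSE = Syy − b·Sxy = 1022.474286 − 0.731069·1368.142857 = 22.267863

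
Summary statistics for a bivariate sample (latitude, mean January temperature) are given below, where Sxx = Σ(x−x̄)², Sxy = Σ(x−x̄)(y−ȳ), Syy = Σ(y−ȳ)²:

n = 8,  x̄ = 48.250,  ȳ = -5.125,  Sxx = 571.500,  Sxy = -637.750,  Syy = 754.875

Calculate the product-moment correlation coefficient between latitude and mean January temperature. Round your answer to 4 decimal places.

-0.9710

r = Sxy/√(Sxx·Syy) = -637.75/√(431411.0625) = -637.75/656.818896 = -0.970968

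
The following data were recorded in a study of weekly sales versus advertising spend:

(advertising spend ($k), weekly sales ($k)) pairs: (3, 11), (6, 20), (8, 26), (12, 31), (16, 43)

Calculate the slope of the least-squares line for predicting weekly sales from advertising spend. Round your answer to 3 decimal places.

n = 5, Σx = 45, Σy = 131, Σxy = 1421, Σx² = 509
Sxx = Σx² − (Σx)²/n = 509 − 405 = 104
Sxy = Σxy − (Σx)(Σy)/n = 1421 − 1179 = 242
b = Sxy/Sxx = 242/104 = 2.326923

2.327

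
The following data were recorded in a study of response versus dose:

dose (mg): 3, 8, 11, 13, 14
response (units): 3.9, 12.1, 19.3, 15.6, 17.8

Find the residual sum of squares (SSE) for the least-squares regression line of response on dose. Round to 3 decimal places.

n = 5, Σx = 49, Σy = 68.7, Σxy = 772.8, Σx² = 559, Σy² = 1094.31
Sxx = Σx² − (Σx)²/n = 559 − 480.2 = 78.8
Sxy = Σxy − (Σx)(Σy)/n = 772.8 − 673.26 = 99.54
Syy = Σy² − (Σy)²/n = 1094.31 − 943.938 = 150.372
b = Sxy/Sxx = 99.54/78.8 = 1.263198
SSE = Syy − b·Sxy = 150.372 − 1.263198·99.54 = 24.633274

24.633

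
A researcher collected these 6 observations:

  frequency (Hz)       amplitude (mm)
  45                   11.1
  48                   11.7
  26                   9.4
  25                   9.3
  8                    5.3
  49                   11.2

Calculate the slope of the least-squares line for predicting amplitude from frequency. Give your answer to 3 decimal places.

n = 6, Σx = 201, Σy = 58, Σxy = 2129.2, Σx² = 8095
Sxx = Σx² − (Σx)²/n = 8095 − 6733.5 = 1361.5
Sxy = Σxy − (Σx)(Σy)/n = 2129.2 − 1943 = 186.2
b = Sxy/Sxx = 186.2/1361.5 = 0.136761

0.137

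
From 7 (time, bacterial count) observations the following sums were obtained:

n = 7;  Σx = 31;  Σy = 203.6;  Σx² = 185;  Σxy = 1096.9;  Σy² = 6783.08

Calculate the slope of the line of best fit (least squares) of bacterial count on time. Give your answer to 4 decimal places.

4.0919

Sxx = Σx² − (Σx)²/n = 185 − 137.285714 = 47.714286
Sxy = Σxy − (Σx)(Σy)/n = 1096.9 − 901.657143 = 195.242857
b = Sxy/Sxx = 195.242857/47.714286 = 4.091916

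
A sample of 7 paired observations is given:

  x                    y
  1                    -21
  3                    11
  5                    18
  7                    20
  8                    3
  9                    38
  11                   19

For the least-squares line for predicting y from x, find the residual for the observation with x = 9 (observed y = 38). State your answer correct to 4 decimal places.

15.6751

n = 7, Σx = 44, Σy = 88, Σxy = 817, Σx² = 350
Sxx = Σx² − (Σx)²/n = 350 − 276.571429 = 73.428571
Sxy = Σxy − (Σx)(Σy)/n = 817 − 553.142857 = 263.857143
b = Sxy/Sxx = 263.857143/73.428571 = 3.593385
a = ȳ − b·x̄ = 12.571429 − 3.593385·6.285714 = -10.015564
ŷ(9) = -10.015564 + 3.593385·9 = 22.324903
residual = y − ŷ = 38 − 22.324903 = 15.675097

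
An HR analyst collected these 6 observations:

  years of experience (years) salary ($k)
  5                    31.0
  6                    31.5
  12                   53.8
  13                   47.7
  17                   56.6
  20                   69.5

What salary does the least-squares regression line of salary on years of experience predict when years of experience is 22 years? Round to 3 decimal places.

n = 6, Σx = 73, Σy = 290.1, Σxy = 3961.9, Σx² = 1063
Sxx = Σx² − (Σx)²/n = 1063 − 888.166667 = 174.833333
Sxy = Σxy − (Σx)(Σy)/n = 3961.9 − 3529.55 = 432.35
b = Sxy/Sxx = 432.35/174.833333 = 2.472927
a = ȳ − b·x̄ = 48.35 − 2.472927·12.166667 = 18.262726
ŷ(22) = a + b·22 = 18.262726 + 2.472927·22 = 72.667112

72.667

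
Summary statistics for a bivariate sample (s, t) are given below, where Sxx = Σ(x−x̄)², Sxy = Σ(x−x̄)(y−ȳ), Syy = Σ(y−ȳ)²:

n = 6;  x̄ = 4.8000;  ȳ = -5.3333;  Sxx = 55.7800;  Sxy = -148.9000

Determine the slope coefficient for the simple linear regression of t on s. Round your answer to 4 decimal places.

-2.6694

b = Sxy/Sxx = -148.9/55.78 = -2.669416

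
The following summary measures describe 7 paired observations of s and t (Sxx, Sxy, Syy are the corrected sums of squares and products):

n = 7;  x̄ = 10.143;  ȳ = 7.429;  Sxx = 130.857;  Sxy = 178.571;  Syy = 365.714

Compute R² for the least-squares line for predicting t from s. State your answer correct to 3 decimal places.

0.666

R² = Sxy²/(Sxx·Syy) = (178.571)²/(130.857·365.714) = 0.666321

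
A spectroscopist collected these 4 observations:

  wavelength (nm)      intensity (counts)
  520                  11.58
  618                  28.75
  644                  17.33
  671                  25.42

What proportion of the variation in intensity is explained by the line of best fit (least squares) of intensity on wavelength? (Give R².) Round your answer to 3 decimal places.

0.474

n = 4, Σx = 2453, Σy = 83.08, Σxy = 52006.44, Σx² = 1517301, Σy² = 1907.1642
Sxx = Σx² − (Σx)²/n = 1517301 − 1504302.25 = 12998.75
Sxy = Σxy − (Σx)(Σy)/n = 52006.44 − 50948.81 = 1057.63
Syy = Σy² − (Σy)²/n = 1907.1642 − 1725.5716 = 181.5926
R² = Sxy²/(Sxx·Syy) = (1057.63)²/(12998.75·181.5926) = 0.473879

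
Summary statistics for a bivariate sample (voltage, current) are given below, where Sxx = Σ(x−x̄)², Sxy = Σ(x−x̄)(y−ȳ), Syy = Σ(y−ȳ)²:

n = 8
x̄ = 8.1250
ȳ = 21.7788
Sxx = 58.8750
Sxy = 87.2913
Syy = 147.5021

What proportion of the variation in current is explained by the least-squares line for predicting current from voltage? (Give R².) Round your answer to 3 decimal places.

R² = Sxy²/(Sxx·Syy) = (87.2913)²/(58.875·147.5021) = 0.877431

0.877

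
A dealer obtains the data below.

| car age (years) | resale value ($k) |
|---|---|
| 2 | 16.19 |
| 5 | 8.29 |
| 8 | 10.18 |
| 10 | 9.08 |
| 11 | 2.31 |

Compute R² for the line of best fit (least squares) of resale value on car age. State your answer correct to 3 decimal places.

0.671

n = 5, Σx = 36, Σy = 46.05, Σxy = 271.48, Σx² = 314, Σy² = 522.2551
Sxx = Σx² − (Σx)²/n = 314 − 259.2 = 54.8
Sxy = Σxy − (Σx)(Σy)/n = 271.48 − 331.56 = -60.08
Syy = Σy² − (Σy)²/n = 522.2551 − 424.1205 = 98.1346
R² = Sxy²/(Sxx·Syy) = (-60.08)²/(54.8·98.1346) = 0.671208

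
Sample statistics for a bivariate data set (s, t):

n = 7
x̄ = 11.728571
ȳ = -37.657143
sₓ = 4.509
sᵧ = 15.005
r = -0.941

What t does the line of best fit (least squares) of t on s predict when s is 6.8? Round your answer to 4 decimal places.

b = r · sᵧ/sₓ = -0.941 · 15.005/4.509 = -3.131449
a = ȳ − b·x̄ = -37.657143 − (-3.131449)·11.728571 = -0.929717
ŷ(6.8) = a + b·6.8 = -0.929717 + (-3.131449)·6.8 = -22.223573

-22.2236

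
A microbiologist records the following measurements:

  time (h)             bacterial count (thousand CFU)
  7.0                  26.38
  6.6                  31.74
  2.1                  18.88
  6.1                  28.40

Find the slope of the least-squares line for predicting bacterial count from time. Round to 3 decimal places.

2.121

n = 4, Σx = 21.8, Σy = 105.4, Σxy = 607.032, Σx² = 134.18
Sxx = Σx² − (Σx)²/n = 134.18 − 118.81 = 15.37
Sxy = Σxy − (Σx)(Σy)/n = 607.032 − 574.43 = 32.602
b = Sxy/Sxx = 32.602/15.37 = 2.121145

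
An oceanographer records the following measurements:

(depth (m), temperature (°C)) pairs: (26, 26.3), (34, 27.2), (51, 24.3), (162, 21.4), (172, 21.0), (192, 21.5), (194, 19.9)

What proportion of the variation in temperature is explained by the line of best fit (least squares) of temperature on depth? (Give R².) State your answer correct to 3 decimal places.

0.918

n = 7, Σx = 831, Σy = 161.6, Σxy = 17915.3, Σx² = 134761, Σy² = 3779.24
Sxx = Σx² − (Σx)²/n = 134761 − 98651.571429 = 36109.428571
Sxy = Σxy − (Σx)(Σy)/n = 17915.3 − 19184.228571 = -1268.928571
Syy = Σy² − (Σy)²/n = 3779.24 − 3730.651429 = 48.588571
R² = Sxy²/(Sxx·Syy) = (-1268.928571)²/(36109.428571·48.588571) = 0.917740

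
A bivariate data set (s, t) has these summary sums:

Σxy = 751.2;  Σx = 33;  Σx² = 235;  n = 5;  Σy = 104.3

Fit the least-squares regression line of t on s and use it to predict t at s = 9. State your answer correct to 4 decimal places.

Sxx = Σx² − (Σx)²/n = 235 − 217.8 = 17.2
Sxy = Σxy − (Σx)(Σy)/n = 751.2 − 688.38 = 62.82
b = Sxy/Sxx = 62.82/17.2 = 3.652326
a = ȳ − b·x̄ = 20.86 − 3.652326·6.6 = -3.245349
ŷ(9) = a + b·9 = -3.245349 + 3.652326·9 = 29.625581

29.6256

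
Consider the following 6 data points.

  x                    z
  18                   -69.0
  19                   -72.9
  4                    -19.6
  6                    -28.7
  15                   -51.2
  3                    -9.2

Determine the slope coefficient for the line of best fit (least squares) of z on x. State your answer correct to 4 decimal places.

-3.5920

n = 6, Σx = 65, Σy = -250.6, Σxy = -3673.3, Σx² = 971
Sxx = Σx² − (Σx)²/n = 971 − 704.166667 = 266.833333
Sxy = Σxy − (Σx)(Σy)/n = -3673.3 − (-2714.833333) = -958.466667
b = Sxy/Sxx = -958.466667/266.833333 = -3.592005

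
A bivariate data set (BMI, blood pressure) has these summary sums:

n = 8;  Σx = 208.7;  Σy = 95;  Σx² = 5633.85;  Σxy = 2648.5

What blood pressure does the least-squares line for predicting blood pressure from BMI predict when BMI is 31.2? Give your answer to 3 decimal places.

16.469

Sxx = Σx² − (Σx)²/n = 5633.85 − 5444.46125 = 189.38875
Sxy = Σxy − (Σx)(Σy)/n = 2648.5 − 2478.3125 = 170.1875
b = Sxy/Sxx = 170.1875/189.38875 = 0.898615
a = ȳ − b·x̄ = 11.875 − 0.898615·26.0875 = -11.567609
ŷ(31.2) = a + b·31.2 = -11.567609 + 0.898615·31.2 = 16.469167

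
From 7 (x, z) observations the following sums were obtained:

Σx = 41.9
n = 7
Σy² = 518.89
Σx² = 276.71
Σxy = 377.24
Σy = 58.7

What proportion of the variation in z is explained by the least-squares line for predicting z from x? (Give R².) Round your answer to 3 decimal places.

0.970

Sxx = Σx² − (Σx)²/n = 276.71 − 250.801429 = 25.908571
Sxy = Σxy − (Σx)(Σy)/n = 377.24 − 351.361429 = 25.878571
Syy = Σy² − (Σy)²/n = 518.89 − 492.241429 = 26.648571
R² = Sxy²/(Sxx·Syy) = (25.878571)²/(25.908571·26.648571) = 0.969981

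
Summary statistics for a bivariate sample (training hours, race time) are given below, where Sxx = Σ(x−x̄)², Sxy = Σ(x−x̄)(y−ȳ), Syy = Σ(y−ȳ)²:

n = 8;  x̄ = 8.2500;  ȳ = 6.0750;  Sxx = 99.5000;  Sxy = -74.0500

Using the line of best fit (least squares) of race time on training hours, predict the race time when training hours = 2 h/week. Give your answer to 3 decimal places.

b = Sxy/Sxx = -74.05/99.5 = -0.744221
a = ȳ − b·x̄ = 6.075 − (-0.744221)·8.25 = 12.214824
ŷ(2) = a + b·2 = 12.214824 + (-0.744221)·2 = 10.726382

10.726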